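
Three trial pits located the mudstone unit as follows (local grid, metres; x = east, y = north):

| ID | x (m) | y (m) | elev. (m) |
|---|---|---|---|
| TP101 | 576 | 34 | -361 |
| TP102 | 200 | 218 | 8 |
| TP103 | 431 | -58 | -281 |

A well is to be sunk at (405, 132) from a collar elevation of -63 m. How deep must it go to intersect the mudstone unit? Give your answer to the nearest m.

Two edge vectors: TP101→TP102 = (-376, 184, 369), TP101→TP103 = (-145, -92, 80).
Normal n = (TP101→TP102) × (TP101→TP103) = (48668, -23425, 61272).
So ∂z/∂x = −n_x/n_z = −0.79429 and ∂z/∂y = −n_y/n_z = 0.38231.
Intercept c from TP101: -361 + 457.51 − 13.00 = 83.51.
At (405, 132): z_contact = −321.7 + 50.5 + 83.51 = -187.7 m.
Depth below ground = -63 − (-187.7) = 125 m.

125 m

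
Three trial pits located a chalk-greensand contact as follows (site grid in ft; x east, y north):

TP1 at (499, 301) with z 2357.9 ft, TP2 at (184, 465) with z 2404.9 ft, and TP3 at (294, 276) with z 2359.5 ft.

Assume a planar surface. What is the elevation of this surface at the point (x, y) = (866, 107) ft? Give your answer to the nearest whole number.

Let the plane be z = a·x + b·y + c.
TP2−TP1: −315a + 164b = 47;  TP3−TP1: −205a − 25b = 1.6.
Solving gives a = −0.03464, b = 0.22005.
Then c = 2357.9 − a·499 − b·301 = 2308.95.
At (866, 107): z = −30.0 + 23.5 + 2308.95 = 2302.5 ft.

2302 ft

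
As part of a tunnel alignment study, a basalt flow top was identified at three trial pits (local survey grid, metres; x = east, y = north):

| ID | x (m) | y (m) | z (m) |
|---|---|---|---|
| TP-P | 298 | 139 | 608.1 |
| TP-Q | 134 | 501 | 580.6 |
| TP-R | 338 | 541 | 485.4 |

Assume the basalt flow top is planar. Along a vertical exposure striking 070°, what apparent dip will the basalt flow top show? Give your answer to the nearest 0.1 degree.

Two edge vectors: TP-P→TP-Q = (-164, 362, -27.5), TP-P→TP-R = (40, 402, -122.7).
Normal n = (TP-P→TP-Q) × (TP-P→TP-R) = (-33362.4, -21222.8, -80408).
So ∂z/∂x = −n_x/n_z = −0.41491 and ∂z/∂y = −n_y/n_z = −0.26394.
Unit vector along 070° is (sin 70°, cos 70°) = (0.9397, 0.3420).
Slope in that direction = a·(0.9397) + b·(0.3420) = −0.48016.
Apparent dip = arctan|0.48016| = 25.6° (true dip is 26.2°, so apparent ≤ true as expected).

25.6°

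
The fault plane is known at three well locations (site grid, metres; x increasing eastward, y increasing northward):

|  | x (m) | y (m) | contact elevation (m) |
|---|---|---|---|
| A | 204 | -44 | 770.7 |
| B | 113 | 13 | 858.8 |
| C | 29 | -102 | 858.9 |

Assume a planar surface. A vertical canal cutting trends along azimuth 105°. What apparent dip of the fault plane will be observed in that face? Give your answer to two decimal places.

37.50°

Two edge vectors: A→B = (-91, 57, 88.1), A→C = (-175, -58, 88.2).
Normal n = (A→B) × (A→C) = (10137.2, -7391.3, 15253).
So ∂z/∂x = −n_x/n_z = −0.66460 and ∂z/∂y = −n_y/n_z = 0.48458.
Unit vector along 105° is (sin 105°, cos 105°) = (0.9659, -0.2588).
Slope in that direction = a·(0.9659) + b·(-0.2588) = −0.76738.
Apparent dip = arctan|0.76738| = 37.50° (true dip is 39.4°, so apparent ≤ true as expected).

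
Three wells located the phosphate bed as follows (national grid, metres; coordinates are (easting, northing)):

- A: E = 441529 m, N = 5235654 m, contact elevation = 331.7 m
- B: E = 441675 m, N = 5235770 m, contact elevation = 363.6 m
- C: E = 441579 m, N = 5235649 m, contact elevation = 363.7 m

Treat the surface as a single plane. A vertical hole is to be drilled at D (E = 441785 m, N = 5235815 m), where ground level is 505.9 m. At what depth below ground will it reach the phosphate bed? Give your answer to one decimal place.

Let the plane be z = a·E + b·N + c.
B−A: 146a + 116b = 31.9;  C−A: 50a − 5b = 32.
Solving gives a = 0.592879020, b = −0.471209801.
Then c = 331.7 − a·441529 − b·5235654 = 2205649.90.
At (441785, 5235815): z_contact = 261925.06 − 2467167.34 + 2205649.90 = 407.61 m.
Depth below ground = 505.9 − 407.61 = 98.3 m.

98.3 m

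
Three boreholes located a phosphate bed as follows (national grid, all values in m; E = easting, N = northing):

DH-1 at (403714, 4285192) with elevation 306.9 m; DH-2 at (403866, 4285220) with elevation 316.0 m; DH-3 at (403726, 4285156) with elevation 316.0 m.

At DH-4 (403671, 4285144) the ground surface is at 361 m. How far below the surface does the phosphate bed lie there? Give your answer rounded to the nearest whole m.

48 m

Two edge vectors: DH-1→DH-2 = (152, 28, 9.1), DH-1→DH-3 = (12, -36, 9.1).
Normal n = (DH-1→DH-2) × (DH-1→DH-3) = (582.4, -1274, -5808).
So ∂z/∂E = −n_x/n_z = 0.10027548 and ∂z/∂N = −n_y/n_z = −0.21935262.
Intercept c from DH-1: 306.9 − 40482.62 + 939968.08 = 899792.36.
At (403671, 4285144): z_contact = 40478.3 − 939957.6 + 899792.36 = 313.1 m.
Depth below ground = 361 − 313.1 = 48 m.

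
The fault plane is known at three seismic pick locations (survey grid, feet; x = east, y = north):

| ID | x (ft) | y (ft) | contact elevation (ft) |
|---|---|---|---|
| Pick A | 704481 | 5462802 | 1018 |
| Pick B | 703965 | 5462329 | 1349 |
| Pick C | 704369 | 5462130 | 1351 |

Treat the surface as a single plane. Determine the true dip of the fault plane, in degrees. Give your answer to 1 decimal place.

Two edge vectors: Pick A→Pick B = (-516, -473, 331), Pick A→Pick C = (-112, -672, 333).
Normal n = (Pick A→Pick B) × (Pick A→Pick C) = (64923, 134756, 293776).
So ∂z/∂x = −n_x/n_z = −0.22099 and ∂z/∂y = −n_y/n_z = −0.45870.
Gradient magnitude |∇z| = √(a² + b²) = √(0.04884 + 0.21041) = 0.50916.
True dip = arctan(0.50916) = 27.0°, dipping toward NNE (azimuth ≈ 026°).

27.0°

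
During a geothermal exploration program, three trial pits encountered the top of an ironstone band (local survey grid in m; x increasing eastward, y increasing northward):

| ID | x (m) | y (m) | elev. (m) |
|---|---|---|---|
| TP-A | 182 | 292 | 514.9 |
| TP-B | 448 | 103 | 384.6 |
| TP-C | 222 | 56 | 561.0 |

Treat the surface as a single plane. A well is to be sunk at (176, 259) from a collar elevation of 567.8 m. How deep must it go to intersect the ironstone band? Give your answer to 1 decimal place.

38.2 m

Two edge vectors: TP-A→TP-B = (266, -189, -130.3), TP-A→TP-C = (40, -236, 46.1).
Normal n = (TP-A→TP-B) × (TP-A→TP-C) = (-39463.7, -17474.6, -55216).
So ∂z/∂x = −n_x/n_z = −0.71471 and ∂z/∂y = −n_y/n_z = −0.31648.
Intercept c from TP-A: 514.9 + 130.08 + 92.41 = 737.39.
At (176, 259): z_contact = −125.79 − 81.97 + 737.39 = 529.63 m.
Depth below ground = 567.8 − 529.63 = 38.2 m.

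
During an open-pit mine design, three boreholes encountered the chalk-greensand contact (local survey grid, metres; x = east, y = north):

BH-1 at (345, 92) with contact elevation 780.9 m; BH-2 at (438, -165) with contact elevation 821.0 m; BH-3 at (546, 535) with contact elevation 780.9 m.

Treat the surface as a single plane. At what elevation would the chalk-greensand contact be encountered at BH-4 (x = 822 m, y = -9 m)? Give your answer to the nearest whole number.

Two edge vectors: BH-1→BH-2 = (93, -257, 40.1), BH-1→BH-3 = (201, 443, 0).
Normal n = (BH-1→BH-2) × (BH-1→BH-3) = (-17764.3, 8060.1, 92856).
So ∂z/∂x = −n_x/n_z = 0.19131 and ∂z/∂y = −n_y/n_z = −0.08680.
Intercept c from BH-1: 780.9 − 66.00 + 7.99 = 722.88.
At (822, -9): z = 157.3 + 0.8 + 722.88 = 880.9 m.

881 m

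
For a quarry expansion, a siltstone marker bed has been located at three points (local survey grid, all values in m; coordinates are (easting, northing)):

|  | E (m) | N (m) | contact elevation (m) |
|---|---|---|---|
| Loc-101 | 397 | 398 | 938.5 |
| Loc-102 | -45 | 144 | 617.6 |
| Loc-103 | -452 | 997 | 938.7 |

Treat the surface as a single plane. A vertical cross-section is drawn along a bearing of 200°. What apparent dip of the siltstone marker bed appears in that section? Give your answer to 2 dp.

33.82°

Let the plane be z = a·E + b·N + c.
Loc-102−Loc-101: −442a − 254b = −320.9;  Loc-103−Loc-101: −849a + 599b = 0.2.
Solving gives a = 0.40001, b = 0.56730.
Unit vector along 200° is (sin 200°, cos 200°) = (-0.3420, -0.9397).
Slope in that direction = a·(-0.3420) + b·(-0.9397) = −0.66990.
Apparent dip = arctan|0.66990| = 33.82° (true dip is 34.8°, so apparent ≤ true as expected).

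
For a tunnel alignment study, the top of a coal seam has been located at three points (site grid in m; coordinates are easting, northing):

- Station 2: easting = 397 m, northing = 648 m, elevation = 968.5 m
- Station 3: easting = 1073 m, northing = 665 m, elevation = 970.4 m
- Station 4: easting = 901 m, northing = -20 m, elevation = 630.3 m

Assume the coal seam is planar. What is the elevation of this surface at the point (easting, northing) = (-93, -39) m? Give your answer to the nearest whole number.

630 m

Two edge vectors: Station 2→Station 3 = (676, 17, 1.9), Station 2→Station 4 = (504, -668, -338.2).
Normal n = (Station 2→Station 3) × (Station 2→Station 4) = (-4480.2, 229580.8, -460136).
So ∂z/∂easting = −n_x/n_z = −0.00974 and ∂z/∂northing = −n_y/n_z = 0.49894.
Intercept c from Station 2: 968.5 + 3.87 − 323.31 = 649.05.
At (-93, -39): z = 0.9 − 19.5 + 649.05 = 630.5 m.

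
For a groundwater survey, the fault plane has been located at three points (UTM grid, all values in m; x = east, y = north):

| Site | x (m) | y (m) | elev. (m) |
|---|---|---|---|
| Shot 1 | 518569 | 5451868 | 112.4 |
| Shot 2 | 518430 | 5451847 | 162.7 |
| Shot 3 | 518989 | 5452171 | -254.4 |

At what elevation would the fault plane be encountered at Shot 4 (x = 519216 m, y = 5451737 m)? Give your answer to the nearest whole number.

Two edge vectors: Shot 1→Shot 2 = (-139, -21, 50.3), Shot 1→Shot 3 = (420, 303, -366.8).
Normal n = (Shot 1→Shot 2) × (Shot 1→Shot 3) = (-7538.1, -29859.2, -33297).
So ∂z/∂x = −n_x/n_z = −0.22638976 and ∂z/∂y = −n_y/n_z = −0.89675346.
Intercept c from Shot 1: 112.4 + 117398.71 + 4888981.50 = 5006492.61.
At (519216, 5451737): z = −117545.2 − 4888864.0 + 5006492.61 = 83.4 m.

83 m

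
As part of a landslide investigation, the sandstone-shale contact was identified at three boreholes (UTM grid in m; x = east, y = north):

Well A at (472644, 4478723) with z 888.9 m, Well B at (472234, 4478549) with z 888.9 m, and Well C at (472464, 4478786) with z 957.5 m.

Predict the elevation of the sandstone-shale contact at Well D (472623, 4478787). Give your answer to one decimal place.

Two edge vectors: Well A→Well B = (-410, -174, 0), Well A→Well C = (-180, 63, 68.6).
Normal n = (Well A→Well B) × (Well A→Well C) = (-11936.4, 28126, -57150).
So ∂z/∂x = −n_x/n_z = −0.208860892 and ∂z/∂y = −n_y/n_z = 0.492143482.
Intercept c from Well A: 888.9 + 98716.85 − 2204174.33 = −2104568.58.
At (472623, 4478787): z = −98712.5 + 2204205.8 − 2104568.58 = 924.8 m.

924.8 m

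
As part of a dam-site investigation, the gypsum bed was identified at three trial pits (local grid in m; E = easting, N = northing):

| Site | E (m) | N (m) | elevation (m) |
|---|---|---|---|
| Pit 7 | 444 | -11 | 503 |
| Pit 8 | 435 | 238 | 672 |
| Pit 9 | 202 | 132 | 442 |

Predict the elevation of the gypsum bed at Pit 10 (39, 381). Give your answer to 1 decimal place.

508.2 m

Two edge vectors: Pit 7→Pit 8 = (-9, 249, 169), Pit 7→Pit 9 = (-242, 143, -61).
Normal n = (Pit 7→Pit 8) × (Pit 7→Pit 9) = (-39356, -41447, 58971).
So ∂z/∂E = −n_x/n_z = 0.66738 and ∂z/∂N = −n_y/n_z = 0.70284.
Intercept c from Pit 7: 503 − 296.32 + 7.73 = 214.41.
At (39, 381): z = 26.0 + 267.8 + 214.41 = 508.2 m.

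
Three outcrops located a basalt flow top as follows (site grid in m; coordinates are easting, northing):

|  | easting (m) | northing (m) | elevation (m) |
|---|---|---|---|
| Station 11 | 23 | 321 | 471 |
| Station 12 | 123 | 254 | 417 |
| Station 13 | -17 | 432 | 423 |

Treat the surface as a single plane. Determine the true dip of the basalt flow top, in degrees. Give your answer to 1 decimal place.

Let the plane be z = a·easting + b·northing + c.
Station 12−Station 11: 100a − 67b = −54;  Station 13−Station 11: −40a + 111b = −48.
Solving gives a = −1.09382, b = −0.82660.
Gradient magnitude |∇z| = √(a² + b²) = √(1.19645 + 0.68327) = 1.37103.
True dip = arctan(1.37103) = 53.9°, dipping toward NE (azimuth ≈ 053°).

53.9°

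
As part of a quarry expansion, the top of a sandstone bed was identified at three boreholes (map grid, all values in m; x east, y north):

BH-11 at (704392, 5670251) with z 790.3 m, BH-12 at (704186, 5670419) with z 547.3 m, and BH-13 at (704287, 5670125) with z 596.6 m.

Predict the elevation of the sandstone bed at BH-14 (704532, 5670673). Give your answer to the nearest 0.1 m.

Let the plane be z = a·x + b·y + c.
BH-12−BH-11: −206a + 168b = −243;  BH-13−BH-11: −105a − 126b = −193.7.
Solving gives a = 1.448747592, b = 0.330011928.
Then c = 790.3 − a·704392 − b·5670251 = −2890946.38.
At (704532, 5670673): z = 1020689.0 + 1871389.7 − 2890946.38 = 1132.4 m.

1132.4 m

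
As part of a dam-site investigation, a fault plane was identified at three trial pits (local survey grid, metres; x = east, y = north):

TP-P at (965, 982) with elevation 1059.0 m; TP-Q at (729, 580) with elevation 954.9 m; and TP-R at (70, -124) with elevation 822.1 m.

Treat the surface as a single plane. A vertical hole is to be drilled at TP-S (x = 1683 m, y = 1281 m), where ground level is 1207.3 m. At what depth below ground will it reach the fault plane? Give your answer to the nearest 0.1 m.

180.2 m

Let the plane be z = a·x + b·y + c.
TP-Q−TP-P: −236a − 402b = −104.1;  TP-R−TP-P: −895a − 1106b = −236.9.
Solving gives a = −0.201478, b = 0.377236.
Then c = 1059 − a·965 − b·982 = 882.98.
At (1683, 1281): z_contact = −339.09 + 483.24 + 882.98 = 1027.13 m.
Depth below ground = 1207.3 − 1027.13 = 180.2 m.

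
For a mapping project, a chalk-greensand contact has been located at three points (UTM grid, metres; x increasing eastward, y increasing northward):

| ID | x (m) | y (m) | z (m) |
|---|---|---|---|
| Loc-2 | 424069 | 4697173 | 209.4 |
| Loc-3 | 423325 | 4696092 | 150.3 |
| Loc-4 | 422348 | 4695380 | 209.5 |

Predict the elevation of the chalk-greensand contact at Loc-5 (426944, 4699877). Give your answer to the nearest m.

Let the plane be z = a·x + b·y + c.
Loc-3−Loc-2: −744a − 1081b = −59.1;  Loc-4−Loc-2: −1721a − 1793b = 0.1.
Solving gives a = −0.20150567, b = 0.19335821.
Then c = 209.4 − a·424069 − b·4697173 = −822575.24.
At (426944, 4699877): z = −86031.6 + 908759.8 − 822575.24 = 152.9 m.

153 m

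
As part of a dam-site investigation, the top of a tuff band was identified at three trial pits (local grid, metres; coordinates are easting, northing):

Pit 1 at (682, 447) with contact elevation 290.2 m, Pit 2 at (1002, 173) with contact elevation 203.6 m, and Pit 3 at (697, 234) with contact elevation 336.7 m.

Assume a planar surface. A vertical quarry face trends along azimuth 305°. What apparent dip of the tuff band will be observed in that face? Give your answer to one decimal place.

Let the plane be z = a·easting + b·northing + c.
Pit 2−Pit 1: 320a − 274b = −86.6;  Pit 3−Pit 1: 15a − 213b = 46.5.
Solving gives a = −0.48691, b = −0.25260.
Unit vector along 305° is (sin 305°, cos 305°) = (-0.8192, 0.5736).
Slope in that direction = a·(-0.8192) + b·(0.5736) = 0.25397.
Apparent dip = arctan|0.25397| = 14.3° (true dip is 28.7°, so apparent ≤ true as expected).

14.3°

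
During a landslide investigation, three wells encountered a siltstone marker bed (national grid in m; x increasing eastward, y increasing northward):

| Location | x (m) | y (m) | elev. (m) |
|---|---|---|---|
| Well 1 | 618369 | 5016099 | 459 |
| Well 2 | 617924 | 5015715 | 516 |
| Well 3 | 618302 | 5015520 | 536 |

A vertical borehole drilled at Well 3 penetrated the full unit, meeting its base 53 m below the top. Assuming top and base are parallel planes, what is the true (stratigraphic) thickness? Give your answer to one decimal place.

52.5 m

Let the plane be z = a·x + b·y + c.
Well 2−Well 1: −445a − 384b = 57;  Well 3−Well 1: −67a − 579b = 77.
Solving gives a = −0.01481, b = −0.13127.
|∇z| = √(a²+b²) = 0.13211, so dip δ = arctan(0.13211) = 7.53°.
True thickness = vertical thickness × cos δ = 53 × cos 7.53° = 52.5 m.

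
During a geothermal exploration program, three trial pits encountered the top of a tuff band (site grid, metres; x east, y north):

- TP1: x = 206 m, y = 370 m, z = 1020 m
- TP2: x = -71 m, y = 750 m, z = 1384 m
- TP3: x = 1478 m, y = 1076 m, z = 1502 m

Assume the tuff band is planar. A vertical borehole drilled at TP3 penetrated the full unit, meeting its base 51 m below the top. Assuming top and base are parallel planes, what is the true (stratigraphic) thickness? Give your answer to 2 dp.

38.19 m

Two edge vectors: TP1→TP2 = (-277, 380, 364), TP1→TP3 = (1272, 706, 482).
Normal n = (TP1→TP2) × (TP1→TP3) = (-73824, 596522, -678922).
So ∂z/∂x = −n_x/n_z = −0.10874 and ∂z/∂y = −n_y/n_z = 0.87863.
|∇z| = √(a²+b²) = 0.88533, so dip δ = arctan(0.88533) = 41.52°.
True thickness = vertical thickness × cos δ = 51 × cos 41.52° = 38.19 m.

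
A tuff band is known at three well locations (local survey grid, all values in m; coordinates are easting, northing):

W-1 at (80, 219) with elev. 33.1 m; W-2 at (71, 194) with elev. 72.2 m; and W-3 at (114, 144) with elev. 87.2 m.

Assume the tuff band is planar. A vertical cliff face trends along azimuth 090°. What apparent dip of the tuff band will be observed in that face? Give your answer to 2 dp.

46.01°

Let the plane be z = a·easting + b·northing + c.
W-2−W-1: −9a − 25b = 39.1;  W-3−W-1: 34a − 75b = 54.1.
Solving gives a = −1.03607, b = −1.19102.
Unit vector along 090° is (sin 90°, cos 90°) = (1.0000, 0.0000).
Slope in that direction = a·(1.0000) + b·(0.0000) = −1.03607.
Apparent dip = arctan|1.03607| = 46.01° (true dip is 57.6°, so apparent ≤ true as expected).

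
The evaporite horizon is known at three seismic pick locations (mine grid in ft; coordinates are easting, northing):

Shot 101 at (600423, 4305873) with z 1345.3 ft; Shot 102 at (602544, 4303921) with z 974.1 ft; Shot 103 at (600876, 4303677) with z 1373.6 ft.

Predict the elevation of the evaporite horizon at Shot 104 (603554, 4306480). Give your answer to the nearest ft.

586 ft

Let the plane be z = a·easting + b·northing + c.
Shot 102−Shot 101: 2121a − 1952b = −371.2;  Shot 103−Shot 101: 453a − 2196b = 28.3.
Solving gives a = −0.23066279, b = −0.06046915.
Then c = 1345.3 − a·600423 − b·4305873 = 400213.00.
At (603554, 4306480): z = −139217.4 − 260409.2 + 400213.00 = 586.4 ft.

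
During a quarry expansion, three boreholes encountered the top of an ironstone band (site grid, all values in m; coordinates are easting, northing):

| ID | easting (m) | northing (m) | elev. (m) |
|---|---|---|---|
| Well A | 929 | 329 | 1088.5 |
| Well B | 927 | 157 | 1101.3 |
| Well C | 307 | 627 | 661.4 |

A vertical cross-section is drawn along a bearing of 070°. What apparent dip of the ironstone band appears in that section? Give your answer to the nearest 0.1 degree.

30.1°

Two edge vectors: Well A→Well B = (-2, -172, 12.8), Well A→Well C = (-622, 298, -427.1).
Normal n = (Well A→Well B) × (Well A→Well C) = (69646.8, -8815.8, -107580).
So ∂z/∂easting = −n_x/n_z = 0.64740 and ∂z/∂northing = −n_y/n_z = −0.08195.
Unit vector along 070° is (sin 70°, cos 70°) = (0.9397, 0.3420).
Slope in that direction = a·(0.9397) + b·(0.3420) = 0.58033.
Apparent dip = arctan|0.58033| = 30.1° (true dip is 33.1°, so apparent ≤ true as expected).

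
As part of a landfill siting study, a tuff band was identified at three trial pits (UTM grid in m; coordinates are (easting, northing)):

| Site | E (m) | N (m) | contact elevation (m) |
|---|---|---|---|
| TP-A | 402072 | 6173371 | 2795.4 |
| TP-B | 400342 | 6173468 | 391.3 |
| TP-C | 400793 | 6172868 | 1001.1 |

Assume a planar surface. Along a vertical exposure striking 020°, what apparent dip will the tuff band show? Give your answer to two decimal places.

26.73°

Two edge vectors: TP-A→TP-B = (-1730, 97, -2404.1), TP-A→TP-C = (-1279, -503, -1794.3).
Normal n = (TP-A→TP-B) × (TP-A→TP-C) = (-1383309.4, -29295.1, 994253).
So ∂z/∂E = −n_x/n_z = 1.39131 and ∂z/∂N = −n_y/n_z = 0.02946.
Unit vector along 020° is (sin 20°, cos 20°) = (0.3420, 0.9397).
Slope in that direction = a·(0.3420) + b·(0.9397) = 0.50354.
Apparent dip = arctan|0.50354| = 26.73° (true dip is 54.3°, so apparent ≤ true as expected).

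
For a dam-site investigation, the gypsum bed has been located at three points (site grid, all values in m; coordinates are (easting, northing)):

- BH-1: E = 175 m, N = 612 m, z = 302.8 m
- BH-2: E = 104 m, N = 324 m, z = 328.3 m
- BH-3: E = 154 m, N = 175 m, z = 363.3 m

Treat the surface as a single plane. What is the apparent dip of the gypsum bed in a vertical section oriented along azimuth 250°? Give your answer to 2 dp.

10.47°

Let the plane be z = a·E + b·N + c.
BH-2−BH-1: −71a − 288b = 25.5;  BH-3−BH-1: −21a − 437b = 60.5.
Solving gives a = 0.25143, b = −0.15053.
Unit vector along 250° is (sin 250°, cos 250°) = (-0.9397, -0.3420).
Slope in that direction = a·(-0.9397) + b·(-0.3420) = −0.18478.
Apparent dip = arctan|0.18478| = 10.47° (true dip is 16.3°, so apparent ≤ true as expected).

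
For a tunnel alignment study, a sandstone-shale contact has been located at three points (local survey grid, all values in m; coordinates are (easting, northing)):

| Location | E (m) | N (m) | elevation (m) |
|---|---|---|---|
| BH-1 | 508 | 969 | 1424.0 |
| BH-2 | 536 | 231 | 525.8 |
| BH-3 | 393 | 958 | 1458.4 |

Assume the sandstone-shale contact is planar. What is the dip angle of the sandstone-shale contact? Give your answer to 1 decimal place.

51.8°

Two edge vectors: BH-1→BH-2 = (28, -738, -898.2), BH-1→BH-3 = (-115, -11, 34.4).
Normal n = (BH-1→BH-2) × (BH-1→BH-3) = (-35267.4, 102329.8, -85178).
So ∂z/∂E = −n_x/n_z = −0.41404 and ∂z/∂N = −n_y/n_z = 1.20136.
Gradient magnitude |∇z| = √(a² + b²) = √(0.17143 + 1.44328) = 1.27071.
True dip = arctan(1.27071) = 51.8°, dipping toward SSE (azimuth ≈ 161°).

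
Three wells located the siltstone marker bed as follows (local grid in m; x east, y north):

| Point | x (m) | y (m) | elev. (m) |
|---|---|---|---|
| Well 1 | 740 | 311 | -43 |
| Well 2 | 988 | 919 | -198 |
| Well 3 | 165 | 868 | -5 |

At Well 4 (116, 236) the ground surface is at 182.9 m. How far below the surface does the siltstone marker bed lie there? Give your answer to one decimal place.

73.6 m

Two edge vectors: Well 1→Well 2 = (248, 608, -155), Well 1→Well 3 = (-575, 557, 38).
Normal n = (Well 1→Well 2) × (Well 1→Well 3) = (109439, 79701, 487736).
So ∂z/∂x = −n_x/n_z = −0.22438 and ∂z/∂y = −n_y/n_z = −0.16341.
Intercept c from Well 1: -43 + 166.04 + 50.82 = 173.86.
At (116, 236): z_contact = −26.03 − 38.56 + 173.86 = 109.27 m.
Depth below ground = 182.9 − 109.27 = 73.6 m.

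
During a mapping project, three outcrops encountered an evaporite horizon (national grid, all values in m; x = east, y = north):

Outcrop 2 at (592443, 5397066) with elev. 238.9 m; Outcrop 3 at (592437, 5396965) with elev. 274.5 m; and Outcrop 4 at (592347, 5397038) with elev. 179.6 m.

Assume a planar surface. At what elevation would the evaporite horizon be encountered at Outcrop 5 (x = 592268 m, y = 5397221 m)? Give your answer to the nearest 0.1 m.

Two edge vectors: Outcrop 2→Outcrop 3 = (-6, -101, 35.6), Outcrop 2→Outcrop 4 = (-96, -28, -59.3).
Normal n = (Outcrop 2→Outcrop 3) × (Outcrop 2→Outcrop 4) = (6986.1, -3773.4, -9528).
So ∂z/∂x = −n_x/n_z = 0.733217884 and ∂z/∂y = −n_y/n_z = −0.396032746.
Intercept c from Outcrop 2: 238.9 − 434389.80 + 2137414.87 = 1703263.96.
At (592268, 5397221): z = 434261.5 − 2137476.3 + 1703263.96 = 49.2 m.

49.2 m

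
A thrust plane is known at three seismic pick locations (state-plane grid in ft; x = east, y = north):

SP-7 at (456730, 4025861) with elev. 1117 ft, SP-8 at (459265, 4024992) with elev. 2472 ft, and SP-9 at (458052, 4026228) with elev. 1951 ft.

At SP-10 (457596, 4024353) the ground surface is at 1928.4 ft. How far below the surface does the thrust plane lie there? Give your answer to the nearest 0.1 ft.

536.6 ft

Let the plane be z = a·x + b·y + c.
SP-8−SP-7: 2535a − 869b = 1355;  SP-9−SP-7: 1322a + 367b = 834.
Solving gives a = 0.587751417, b = 0.155293260.
Then c = 1117 − a·456730 − b·4025861 = −892515.78.
At (457596, 4024353): z_contact = 268952.70 + 624954.90 − 892515.78 = 1391.81 ft.
Depth below ground = 1928.4 − 1391.81 = 536.6 ft.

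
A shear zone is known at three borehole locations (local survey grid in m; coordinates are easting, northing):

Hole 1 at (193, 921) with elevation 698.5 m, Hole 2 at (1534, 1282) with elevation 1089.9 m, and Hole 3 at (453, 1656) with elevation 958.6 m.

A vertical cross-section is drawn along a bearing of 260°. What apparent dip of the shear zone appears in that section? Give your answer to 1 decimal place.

14.7°

Two edge vectors: Hole 1→Hole 2 = (1341, 361, 391.4), Hole 1→Hole 3 = (260, 735, 260.1).
Normal n = (Hole 1→Hole 2) × (Hole 1→Hole 3) = (-193782.9, -247030.1, 891775).
So ∂z/∂easting = −n_x/n_z = 0.21730 and ∂z/∂northing = −n_y/n_z = 0.27701.
Unit vector along 260° is (sin 260°, cos 260°) = (-0.9848, -0.1736).
Slope in that direction = a·(-0.9848) + b·(-0.1736) = −0.26210.
Apparent dip = arctan|0.26210| = 14.7° (true dip is 19.4°, so apparent ≤ true as expected).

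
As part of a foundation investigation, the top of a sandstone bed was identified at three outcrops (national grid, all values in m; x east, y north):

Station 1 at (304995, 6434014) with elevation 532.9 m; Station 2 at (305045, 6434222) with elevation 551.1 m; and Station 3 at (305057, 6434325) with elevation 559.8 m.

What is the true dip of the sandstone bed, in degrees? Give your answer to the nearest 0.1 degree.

4.9°

Let the plane be z = a·x + b·y + c.
Station 2−Station 1: 50a + 208b = 18.2;  Station 3−Station 1: 62a + 311b = 26.9.
Solving gives a = 0.02449, b = 0.08161.
Gradient magnitude |∇z| = √(a² + b²) = √(0.00060 + 0.00666) = 0.08521.
True dip = arctan(0.08521) = 4.9°, dipping toward SSW (azimuth ≈ 197°).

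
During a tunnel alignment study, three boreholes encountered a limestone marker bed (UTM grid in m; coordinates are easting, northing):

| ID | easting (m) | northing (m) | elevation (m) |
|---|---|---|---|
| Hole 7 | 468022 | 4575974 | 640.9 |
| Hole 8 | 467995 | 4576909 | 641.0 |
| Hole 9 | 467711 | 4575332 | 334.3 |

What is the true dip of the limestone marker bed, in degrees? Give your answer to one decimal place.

Two edge vectors: Hole 7→Hole 8 = (-27, 935, 0.1), Hole 7→Hole 9 = (-311, -642, -306.6).
Normal n = (Hole 7→Hole 8) × (Hole 7→Hole 9) = (-286606.8, -8309.3, 308119).
So ∂z/∂easting = −n_x/n_z = 0.93018 and ∂z/∂northing = −n_y/n_z = 0.02697.
Gradient magnitude |∇z| = √(a² + b²) = √(0.86524 + 0.00073) = 0.93057.
True dip = arctan(0.93057) = 42.9°, dipping toward W (azimuth ≈ 268°).

42.9°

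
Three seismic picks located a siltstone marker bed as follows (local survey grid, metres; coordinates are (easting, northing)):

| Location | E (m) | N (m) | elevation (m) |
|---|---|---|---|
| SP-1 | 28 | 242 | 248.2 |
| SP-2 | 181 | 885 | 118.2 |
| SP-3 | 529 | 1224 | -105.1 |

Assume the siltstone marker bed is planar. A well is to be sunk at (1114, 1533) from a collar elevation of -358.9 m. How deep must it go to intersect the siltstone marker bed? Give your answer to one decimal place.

Let the plane be z = a·E + b·N + c.
SP-2−SP-1: 153a + 643b = −130;  SP-3−SP-1: 501a + 982b = −353.3.
Solving gives a = −0.578904, b = −0.064429.
Then c = 248.2 − a·28 − b·242 = 280.00.
At (1114, 1533): z_contact = −644.90 − 98.77 + 280.00 = -463.67 m.
Depth below ground = -358.9 − (-463.67) = 104.8 m.

104.8 m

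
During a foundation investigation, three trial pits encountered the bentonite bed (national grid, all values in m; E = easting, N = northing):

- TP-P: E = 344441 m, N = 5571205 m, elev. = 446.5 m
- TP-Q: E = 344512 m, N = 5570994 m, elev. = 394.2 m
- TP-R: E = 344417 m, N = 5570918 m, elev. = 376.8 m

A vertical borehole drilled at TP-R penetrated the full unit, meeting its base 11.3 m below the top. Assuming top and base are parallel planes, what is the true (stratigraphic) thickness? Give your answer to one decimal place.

11.0 m

Two edge vectors: TP-P→TP-Q = (71, -211, -52.3), TP-P→TP-R = (-24, -287, -69.7).
Normal n = (TP-P→TP-Q) × (TP-P→TP-R) = (-303.4, 6203.9, -25441).
So ∂z/∂E = −n_x/n_z = −0.01193 and ∂z/∂N = −n_y/n_z = 0.24385.
|∇z| = √(a²+b²) = 0.24415, so dip δ = arctan(0.24415) = 13.72°.
True thickness = vertical thickness × cos δ = 11.3 × cos 13.72° = 11.0 m.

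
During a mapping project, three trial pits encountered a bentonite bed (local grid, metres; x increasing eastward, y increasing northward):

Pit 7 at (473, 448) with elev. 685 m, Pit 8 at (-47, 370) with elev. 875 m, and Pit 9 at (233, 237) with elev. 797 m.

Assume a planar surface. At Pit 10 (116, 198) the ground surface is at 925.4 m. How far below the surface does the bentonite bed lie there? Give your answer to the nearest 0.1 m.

Let the plane be z = a·x + b·y + c.
Pit 8−Pit 7: −520a − 78b = 190;  Pit 9−Pit 7: −240a − 211b = 112.
Solving gives a = −0.34455, b = −0.13890.
Then c = 685 − a·473 − b·448 = 910.20.
At (116, 198): z_contact = −39.97 − 27.50 + 910.20 = 842.73 m.
Depth below ground = 925.4 − 842.73 = 82.7 m.

82.7 m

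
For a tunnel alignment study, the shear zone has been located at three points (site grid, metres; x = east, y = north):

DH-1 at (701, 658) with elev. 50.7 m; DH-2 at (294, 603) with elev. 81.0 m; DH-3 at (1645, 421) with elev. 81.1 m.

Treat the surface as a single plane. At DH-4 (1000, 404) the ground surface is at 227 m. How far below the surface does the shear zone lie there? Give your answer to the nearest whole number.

Two edge vectors: DH-1→DH-2 = (-407, -55, 30.3), DH-1→DH-3 = (944, -237, 30.4).
Normal n = (DH-1→DH-2) × (DH-1→DH-3) = (5509.1, 40976, 148379).
So ∂z/∂x = −n_x/n_z = −0.03713 and ∂z/∂y = −n_y/n_z = −0.27616.
Intercept c from DH-1: 50.7 + 26.03 + 181.71 = 258.44.
At (1000, 404): z_contact = −37.1 − 111.6 + 258.44 = 109.7 m.
Depth below ground = 227 − 109.7 = 117 m.

117 m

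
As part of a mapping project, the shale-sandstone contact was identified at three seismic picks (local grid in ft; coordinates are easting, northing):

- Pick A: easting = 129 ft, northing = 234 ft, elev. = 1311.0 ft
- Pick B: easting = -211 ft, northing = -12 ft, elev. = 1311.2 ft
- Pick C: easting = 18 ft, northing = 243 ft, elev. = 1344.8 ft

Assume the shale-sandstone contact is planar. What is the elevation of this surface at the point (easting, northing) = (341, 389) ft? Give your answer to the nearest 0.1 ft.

Two edge vectors: Pick A→Pick B = (-340, -246, 0.2), Pick A→Pick C = (-111, 9, 33.8).
Normal n = (Pick A→Pick B) × (Pick A→Pick C) = (-8316.6, 11469.8, -30366).
So ∂z/∂easting = −n_x/n_z = −0.27388 and ∂z/∂northing = −n_y/n_z = 0.37772.
Intercept c from Pick A: 1311 + 35.33 − 88.39 = 1257.94.
At (341, 389): z = −93.4 + 146.9 + 1257.94 = 1311.5 ft.

1311.5 ft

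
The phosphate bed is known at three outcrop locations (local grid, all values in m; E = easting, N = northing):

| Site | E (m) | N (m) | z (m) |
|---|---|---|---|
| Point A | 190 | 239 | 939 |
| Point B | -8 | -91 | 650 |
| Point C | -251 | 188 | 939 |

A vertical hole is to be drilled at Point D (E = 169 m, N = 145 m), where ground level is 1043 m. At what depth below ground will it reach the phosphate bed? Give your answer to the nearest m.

Two edge vectors: Point A→Point B = (-198, -330, -289), Point A→Point C = (-441, -51, 0).
Normal n = (Point A→Point B) × (Point A→Point C) = (-14739, 127449, -135432).
So ∂z/∂E = −n_x/n_z = −0.10883 and ∂z/∂N = −n_y/n_z = 0.94106.
Intercept c from Point A: 939 + 20.68 − 224.91 = 734.77.
At (169, 145): z_contact = −18.4 + 136.5 + 734.77 = 852.8 m.
Depth below ground = 1043 − 852.8 = 190 m.

190 m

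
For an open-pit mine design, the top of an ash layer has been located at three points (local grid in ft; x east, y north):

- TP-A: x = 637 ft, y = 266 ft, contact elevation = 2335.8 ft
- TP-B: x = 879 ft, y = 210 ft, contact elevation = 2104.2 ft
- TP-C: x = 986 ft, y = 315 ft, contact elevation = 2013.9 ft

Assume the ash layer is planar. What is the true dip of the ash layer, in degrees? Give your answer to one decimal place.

43.2°

Let the plane be z = a·x + b·y + c.
TP-B−TP-A: 242a − 56b = −231.6;  TP-C−TP-A: 349a + 49b = −321.9.
Solving gives a = −0.93544, b = 0.09326.
Gradient magnitude |∇z| = √(a² + b²) = √(0.87505 + 0.00870) = 0.94008.
True dip = arctan(0.94008) = 43.2°, dipping toward E (azimuth ≈ 096°).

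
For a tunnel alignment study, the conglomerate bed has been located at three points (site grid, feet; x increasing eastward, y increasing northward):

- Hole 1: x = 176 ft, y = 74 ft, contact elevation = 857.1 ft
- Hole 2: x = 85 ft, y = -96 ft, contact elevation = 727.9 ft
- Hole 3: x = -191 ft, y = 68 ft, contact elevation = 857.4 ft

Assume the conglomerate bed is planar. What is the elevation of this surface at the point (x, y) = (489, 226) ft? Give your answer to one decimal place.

Let the plane be z = a·x + b·y + c.
Hole 2−Hole 1: −91a − 170b = −129.2;  Hole 3−Hole 1: −367a − 6b = 0.3.
Solving gives a = −0.01336, b = 0.76715.
Then c = 857.1 − a·176 − b·74 = 802.68.
At (489, 226): z = −6.5 + 173.4 + 802.68 = 969.5 ft.

969.5 ft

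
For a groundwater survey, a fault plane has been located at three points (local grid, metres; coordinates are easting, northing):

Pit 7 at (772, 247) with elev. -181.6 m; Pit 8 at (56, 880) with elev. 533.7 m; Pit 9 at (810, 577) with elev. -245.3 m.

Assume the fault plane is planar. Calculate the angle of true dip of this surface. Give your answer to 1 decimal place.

46.8°

Let the plane be z = a·easting + b·northing + c.
Pit 8−Pit 7: −716a + 633b = 715.3;  Pit 9−Pit 7: 38a + 330b = −63.7.
Solving gives a = −1.06160, b = −0.07079.
Gradient magnitude |∇z| = √(a² + b²) = √(1.12700 + 0.00501) = 1.06396.
True dip = arctan(1.06396) = 46.8°, dipping toward E (azimuth ≈ 086°).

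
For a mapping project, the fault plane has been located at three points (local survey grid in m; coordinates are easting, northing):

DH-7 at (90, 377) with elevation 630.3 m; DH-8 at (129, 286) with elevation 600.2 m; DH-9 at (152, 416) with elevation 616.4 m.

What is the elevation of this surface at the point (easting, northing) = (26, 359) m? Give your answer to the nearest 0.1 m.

648.8 m

Let the plane be z = a·easting + b·northing + c.
DH-8−DH-7: 39a − 91b = −30.1;  DH-9−DH-7: 62a + 39b = −13.9.
Solving gives a = −0.34047, b = 0.18485.
Then c = 630.3 − a·90 − b·377 = 591.25.
At (26, 359): z = −8.9 + 66.4 + 591.25 = 648.8 m.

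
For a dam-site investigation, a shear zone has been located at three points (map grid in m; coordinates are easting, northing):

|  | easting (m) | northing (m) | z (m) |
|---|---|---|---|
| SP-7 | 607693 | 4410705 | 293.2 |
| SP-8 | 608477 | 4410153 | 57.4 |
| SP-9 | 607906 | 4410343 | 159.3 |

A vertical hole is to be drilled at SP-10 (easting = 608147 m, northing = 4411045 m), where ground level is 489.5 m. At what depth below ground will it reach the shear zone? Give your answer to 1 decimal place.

Two edge vectors: SP-7→SP-8 = (784, -552, -235.8), SP-7→SP-9 = (213, -362, -133.9).
Normal n = (SP-7→SP-8) × (SP-7→SP-9) = (-11446.8, 54752.2, -166232).
So ∂z/∂easting = −n_x/n_z = −0.068860388 and ∂z/∂northing = −n_y/n_z = 0.329372203.
Intercept c from SP-7: 293.2 + 41845.98 − 1452763.62 = −1410624.45.
At (608147, 4411045): z_contact = −41877.24 + 1452875.61 − 1410624.45 = 373.92 m.
Depth below ground = 489.5 − 373.92 = 115.6 m.

115.6 m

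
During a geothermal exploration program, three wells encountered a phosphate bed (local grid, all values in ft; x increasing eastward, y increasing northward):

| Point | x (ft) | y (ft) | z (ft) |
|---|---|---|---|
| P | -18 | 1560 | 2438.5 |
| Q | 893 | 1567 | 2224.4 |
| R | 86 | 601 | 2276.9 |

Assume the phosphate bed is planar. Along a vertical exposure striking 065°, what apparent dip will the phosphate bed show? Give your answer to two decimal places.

8.73°

Two edge vectors: P→Q = (911, 7, -214.1), P→R = (104, -959, -161.6).
Normal n = (P→Q) × (P→R) = (-206453.1, 124951.2, -874377).
So ∂z/∂x = −n_x/n_z = −0.23611 and ∂z/∂y = −n_y/n_z = 0.14290.
Unit vector along 065° is (sin 65°, cos 65°) = (0.9063, 0.4226).
Slope in that direction = a·(0.9063) + b·(0.4226) = −0.15360.
Apparent dip = arctan|0.15360| = 8.73° (true dip is 15.4°, so apparent ≤ true as expected).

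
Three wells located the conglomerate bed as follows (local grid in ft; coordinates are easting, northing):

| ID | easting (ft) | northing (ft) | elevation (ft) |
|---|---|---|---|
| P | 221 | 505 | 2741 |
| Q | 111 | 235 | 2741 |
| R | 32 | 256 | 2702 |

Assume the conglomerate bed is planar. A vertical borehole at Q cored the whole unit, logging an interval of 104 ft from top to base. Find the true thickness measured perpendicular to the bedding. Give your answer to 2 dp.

Two edge vectors: P→Q = (-110, -270, 0), P→R = (-189, -249, -39).
Normal n = (P→Q) × (P→R) = (10530, -4290, -23640).
So ∂z/∂easting = −n_x/n_z = 0.44543 and ∂z/∂northing = −n_y/n_z = −0.18147.
|∇z| = √(a²+b²) = 0.48098, so dip δ = arctan(0.48098) = 25.69°.
True thickness = vertical thickness × cos δ = 104 × cos 25.69° = 93.72 ft.

93.72 ft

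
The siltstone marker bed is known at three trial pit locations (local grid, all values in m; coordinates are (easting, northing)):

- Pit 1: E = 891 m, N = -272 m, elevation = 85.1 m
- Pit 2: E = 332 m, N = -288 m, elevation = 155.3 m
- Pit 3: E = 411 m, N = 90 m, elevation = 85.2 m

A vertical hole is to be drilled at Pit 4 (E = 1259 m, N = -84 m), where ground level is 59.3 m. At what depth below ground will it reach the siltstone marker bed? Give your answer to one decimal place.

48.8 m

Let the plane be z = a·E + b·N + c.
Pit 2−Pit 1: −559a − 16b = 70.2;  Pit 3−Pit 1: −480a + 362b = 0.1.
Solving gives a = −0.120997, b = −0.160162.
Then c = 85.1 − a·891 − b·-272 = 149.34.
At (1259, -84): z_contact = −152.34 + 13.45 + 149.34 = 10.46 m.
Depth below ground = 59.3 − 10.46 = 48.8 m.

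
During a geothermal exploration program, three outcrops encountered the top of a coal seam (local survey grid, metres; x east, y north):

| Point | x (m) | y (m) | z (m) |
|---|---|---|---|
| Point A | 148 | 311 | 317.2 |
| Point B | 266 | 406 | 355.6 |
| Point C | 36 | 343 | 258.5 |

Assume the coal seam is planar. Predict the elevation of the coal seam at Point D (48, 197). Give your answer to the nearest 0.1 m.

290.8 m

Let the plane be z = a·x + b·y + c.
Point B−Point A: 118a + 95b = 38.4;  Point C−Point A: −112a + 32b = −58.7.
Solving gives a = 0.47207, b = −0.18214.
Then c = 317.2 − a·148 − b·311 = 303.98.
At (48, 197): z = 22.7 − 35.9 + 303.98 = 290.8 m.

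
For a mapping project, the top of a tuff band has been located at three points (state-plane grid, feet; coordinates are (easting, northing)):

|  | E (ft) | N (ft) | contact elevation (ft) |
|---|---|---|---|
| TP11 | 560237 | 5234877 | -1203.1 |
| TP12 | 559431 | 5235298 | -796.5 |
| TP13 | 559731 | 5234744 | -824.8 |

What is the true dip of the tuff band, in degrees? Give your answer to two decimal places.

Let the plane be z = a·E + b·N + c.
TP12−TP11: −806a + 421b = 406.6;  TP13−TP11: −506a − 133b = 378.3.
Solving gives a = −0.66623, b = −0.30969.
Gradient magnitude |∇z| = √(a² + b²) = √(0.44386 + 0.09591) = 0.73469.
True dip = arctan(0.73469) = 36.30°, dipping toward ENE (azimuth ≈ 065°).

36.30°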